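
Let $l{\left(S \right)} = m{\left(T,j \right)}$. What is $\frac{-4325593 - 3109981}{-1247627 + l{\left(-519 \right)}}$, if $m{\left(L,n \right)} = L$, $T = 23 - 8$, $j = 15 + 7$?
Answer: $\frac{3717787}{623806} \approx 5.9598$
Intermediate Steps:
$j = 22$
$T = 15$
$l{\left(S \right)} = 15$
$\frac{-4325593 - 3109981}{-1247627 + l{\left(-519 \right)}} = \frac{-4325593 - 3109981}{-1247627 + 15} = - \frac{7435574}{-1247612} = \left(-7435574\right) \left(- \frac{1}{1247612}\right) = \frac{3717787}{623806}$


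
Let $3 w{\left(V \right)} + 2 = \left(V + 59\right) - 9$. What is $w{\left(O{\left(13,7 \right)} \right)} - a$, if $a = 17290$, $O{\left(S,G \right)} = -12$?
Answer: $-17278$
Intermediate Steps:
$w{\left(V \right)} = 16 + \frac{V}{3}$ ($w{\left(V \right)} = - \frac{2}{3} + \frac{\left(V + 59\right) - 9}{3} = - \frac{2}{3} + \frac{\left(59 + V\right) - 9}{3} = - \frac{2}{3} + \frac{50 + V}{3} = - \frac{2}{3} + \left(\frac{50}{3} + \frac{V}{3}\right) = 16 + \frac{V}{3}$)
$w{\left(O{\left(13,7 \right)} \right)} - a = \left(16 + \frac{1}{3} \left(-12\right)\right) - 17290 = \left(16 - 4\right) - 17290 = 12 - 17290 = -17278$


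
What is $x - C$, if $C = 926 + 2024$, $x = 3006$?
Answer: $56$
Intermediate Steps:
$C = 2950$
$x - C = 3006 - 2950 = 56$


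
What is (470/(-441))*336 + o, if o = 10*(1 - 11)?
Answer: -9620/21 ≈ -458.10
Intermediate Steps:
o = -100 (o = 10*(-10) = -100)
(470/(-441))*336 + o = (470/(-441))*336 - 100 = (470*(-1/441))*336 - 100 = -470/441*336 - 100 = -7520/21 - 100 = -9620/21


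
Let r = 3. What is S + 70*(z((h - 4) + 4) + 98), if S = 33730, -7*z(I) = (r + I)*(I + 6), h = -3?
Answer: 40590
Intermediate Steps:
z(I) = -(3 + I)*(6 + I)/7 (z(I) = -(3 + I)*(I + 6)/7 = -(3 + I)*(6 + I)/7)
S + 70*(z((h - 4) + 4) + 98) = 33730 + 70*((-18/7 - 9*((-3 - 4) + 4)/7 - ((-3 - 4) + 4)²/7) + 98) = 33730 + 70*((-18/7 - 9*(-7 + 4)/7 - (-7 + 4)²/7) + 98) = 33730 + 70*((-18/7 - 9/7*(-3) - ⅐*(-3)²) + 98) = 33730 + 70*((-18/7 + 27/7 - ⅐*9) + 98) = 33730 + 70*((-18/7 + 27/7 - 9/7) + 98) = 33730 + 70*(0 + 98) = 33730 + 70*98 = 33730 + 6860 = 40590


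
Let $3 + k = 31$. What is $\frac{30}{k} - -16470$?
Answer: $\frac{230595}{14} \approx 16471.0$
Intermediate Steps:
$k = 28$ ($k = -3 + 31 = 28$)
$\frac{30}{k} - -16470 = \frac{30}{28} - -16470 = 30 \cdot \frac{1}{28} + 16470 = \frac{15}{14} + 16470 = \frac{230595}{14}$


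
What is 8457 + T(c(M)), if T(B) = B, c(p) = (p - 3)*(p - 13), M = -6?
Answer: 8628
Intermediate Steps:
c(p) = (-13 + p)*(-3 + p) (c(p) = (-3 + p)*(-13 + p) = (-13 + p)*(-3 + p))
8457 + T(c(M)) = 8457 + (39 + (-6)² - 16*(-6)) = 8457 + (39 + 36 + 96) = 8457 + 171 = 8628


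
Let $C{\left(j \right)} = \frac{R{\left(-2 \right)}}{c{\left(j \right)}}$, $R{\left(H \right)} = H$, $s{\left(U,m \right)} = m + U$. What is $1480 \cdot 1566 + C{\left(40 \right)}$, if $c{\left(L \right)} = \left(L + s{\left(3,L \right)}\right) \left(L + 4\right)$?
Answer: $\frac{4232083679}{1826} \approx 2.3177 \cdot 10^{6}$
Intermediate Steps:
$s{\left(U,m \right)} = U + m$
$c{\left(L \right)} = \left(3 + 2 L\right) \left(4 + L\right)$ ($c{\left(L \right)} = \left(L + \left(3 + L\right)\right) \left(L + 4\right) = \left(3 + 2 L\right) \left(4 + L\right)$)
$C{\left(j \right)} = - \frac{2}{12 + 2 j^{2} + 11 j}$
$1480 \cdot 1566 + C{\left(40 \right)} = 1480 \cdot 1566 - \frac{2}{12 + 2 \cdot 40^{2} + 11 \cdot 40} = 2317680 - \frac{2}{12 + 2 \cdot 1600 + 440} = 2317680 - \frac{2}{12 + 3200 + 440} = 2317680 - \frac{2}{3652} = 2317680 - \frac{1}{1826} = \frac{4232083679}{1826}$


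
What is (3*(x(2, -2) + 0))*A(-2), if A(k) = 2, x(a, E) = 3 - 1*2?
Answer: 6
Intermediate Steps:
x(a, E) = 1 (x(a, E) = 3 - 2 = 1)
(3*(x(2, -2) + 0))*A(-2) = (3*(1 + 0))*2 = (3*1)*2 = 3*2 = 6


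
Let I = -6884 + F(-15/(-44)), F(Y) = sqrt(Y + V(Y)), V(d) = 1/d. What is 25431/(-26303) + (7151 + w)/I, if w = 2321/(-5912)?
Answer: -1219311272207566581/607960484180741683 - 42274391*sqrt(356565)/92454926689844 ≈ -2.0058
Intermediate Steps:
w = -2321/5912 (w = 2321*(-1/5912) = -2321/5912 ≈ -0.39259)
F(Y) = sqrt(Y + 1/Y)
I = -6884 + sqrt(356565)/330 (I = -6884 + sqrt(-15/(-44) + 1/(-15/(-44))) = -6884 + sqrt(-15*(-1/44) + 1/(-15*(-1/44))) = -6884 + sqrt(15/44 + 1/(15/44)) = -6884 + sqrt(15/44 + 44/15) = -6884 + sqrt(2161/660) = -6884 + sqrt(356565)/330 ≈ -6882.2)
25431/(-26303) + (7151 + w)/I = 25431/(-26303) + (7151 - 2321/5912)/(-6884 + sqrt(356565)/330) = 25431*(-1/26303) + 42274391/(5912*(-6884 + sqrt(356565)/330)) = -25431/26303 + 42274391/(5912*(-6884 + sqrt(356565)/330))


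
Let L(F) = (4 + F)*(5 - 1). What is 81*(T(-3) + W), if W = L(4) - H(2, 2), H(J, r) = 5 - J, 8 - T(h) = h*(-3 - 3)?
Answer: 1539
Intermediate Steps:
T(h) = 8 + 6*h (T(h) = 8 - h*(-3 - 3) = 8 - h*(-6) = 8 - (-6)*h = 8 + 6*h)
L(F) = 16 + 4*F (L(F) = (4 + F)*4 = 16 + 4*F)
W = 29 (W = (16 + 4*4) - (5 - 1*2) = (16 + 16) - (5 - 2) = 32 - 1*3 = 32 - 3 = 29)
81*(T(-3) + W) = 81*((8 + 6*(-3)) + 29) = 81*((8 - 18) + 29) = 81*(-10 + 29) = 81*19 = 1539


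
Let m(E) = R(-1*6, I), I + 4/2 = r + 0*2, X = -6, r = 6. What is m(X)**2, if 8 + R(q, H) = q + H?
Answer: 100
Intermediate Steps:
I = 4 (I = -2 + (6 + 0*2) = -2 + (6 + 0) = -2 + 6 = 4)
R(q, H) = -8 + H + q (R(q, H) = -8 + (q + H) = -8 + (H + q) = -8 + H + q)
m(E) = -10 (m(E) = -8 + 4 - 1*6 = -8 + 4 - 6 = -10)
m(X)**2 = (-10)**2 = 100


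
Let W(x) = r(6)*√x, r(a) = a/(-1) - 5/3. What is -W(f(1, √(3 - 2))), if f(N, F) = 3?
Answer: 23*√3/3 ≈ 13.279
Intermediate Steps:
r(a) = -5/3 - a (r(a) = a*(-1) - 5*⅓ = -a - 5/3 = -5/3 - a)
W(x) = -23*√x/3 (W(x) = (-5/3 - 1*6)*√x = (-5/3 - 6)*√x = -23*√x/3)
-W(f(1, √(3 - 2))) = -(-23)*√3/3 = 23*√3/3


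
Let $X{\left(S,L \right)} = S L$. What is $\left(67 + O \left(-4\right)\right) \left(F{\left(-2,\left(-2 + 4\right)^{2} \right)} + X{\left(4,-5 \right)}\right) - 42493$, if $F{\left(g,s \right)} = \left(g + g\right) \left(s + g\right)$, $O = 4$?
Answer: $-43921$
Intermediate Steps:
$X{\left(S,L \right)} = L S$
$F{\left(g,s \right)} = 2 g \left(g + s\right)$
$\left(67 + O \left(-4\right)\right) \left(F{\left(-2,\left(-2 + 4\right)^{2} \right)} + X{\left(4,-5 \right)}\right) - 42493 = \left(67 + 4 \left(-4\right)\right) \left(2 \left(-2\right) \left(-2 + \left(-2 + 4\right)^{2}\right) - 20\right) - 42493 = \left(67 - 16\right) \left(2 \left(-2\right) \left(-2 + 2^{2}\right) - 20\right) - 42493 = 51 \left(2 \left(-2\right) \left(-2 + 4\right) - 20\right) - 42493 = 51 \left(2 \left(-2\right) 2 - 20\right) - 42493 = 51 \left(-8 - 20\right) - 42493 = 51 \left(-28\right) - 42493 = -1428 - 42493 = -43921$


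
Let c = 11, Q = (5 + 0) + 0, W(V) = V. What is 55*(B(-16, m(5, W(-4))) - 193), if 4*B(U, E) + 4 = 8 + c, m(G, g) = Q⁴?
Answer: -41635/4 ≈ -10409.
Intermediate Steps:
Q = 5 (Q = 5 + 0 = 5)
m(G, g) = 625 (m(G, g) = 5⁴ = 625)
B(U, E) = 15/4 (B(U, E) = -1 + (8 + 11)/4 = -1 + (¼)*19 = -1 + 19/4 = 15/4)
55*(B(-16, m(5, W(-4))) - 193) = 55*(15/4 - 193) = 55*(-757/4) = -41635/4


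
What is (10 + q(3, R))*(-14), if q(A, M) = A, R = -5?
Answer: -182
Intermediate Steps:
(10 + q(3, R))*(-14) = (10 + 3)*(-14) = 13*(-14) = -182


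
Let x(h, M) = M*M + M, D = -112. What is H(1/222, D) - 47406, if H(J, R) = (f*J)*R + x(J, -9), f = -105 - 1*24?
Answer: -1748950/37 ≈ -47269.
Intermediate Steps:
x(h, M) = M + M² (x(h, M) = M² + M = M + M²)
f = -129 (f = -105 - 24 = -129)
H(J, R) = 72 - 129*J*R (H(J, R) = (-129*J)*R - 9*(1 - 9) = -129*J*R - 9*(-8) = -129*J*R + 72 = 72 - 129*J*R)
H(1/222, D) - 47406 = (72 - 129*(-112)/222) - 47406 = (72 - 129*1/222*(-112)) - 47406 = (72 + 2408/37) - 47406 = 5072/37 - 47406 = -1748950/37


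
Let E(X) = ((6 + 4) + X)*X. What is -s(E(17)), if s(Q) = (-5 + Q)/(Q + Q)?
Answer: -227/459 ≈ -0.49455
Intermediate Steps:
E(X) = X*(10 + X) (E(X) = (10 + X)*X = X*(10 + X))
s(Q) = (-5 + Q)/(2*Q) (s(Q) = (-5 + Q)/((2*Q)) = (-5 + Q)*(1/(2*Q)) = (-5 + Q)/(2*Q))
-s(E(17)) = -(-5 + 17*(10 + 17))/(2*(17*(10 + 17))) = -(-5 + 17*27)/(2*(17*27)) = -(-5 + 459)/(2*459) = -454/(2*459) = -1*227/459 = -227/459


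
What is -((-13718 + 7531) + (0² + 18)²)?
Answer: 5863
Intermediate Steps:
-((-13718 + 7531) + (0² + 18)²) = -(-6187 + (0 + 18)²) = -(-6187 + 18²) = -(-6187 + 324) = -1*(-5863) = 5863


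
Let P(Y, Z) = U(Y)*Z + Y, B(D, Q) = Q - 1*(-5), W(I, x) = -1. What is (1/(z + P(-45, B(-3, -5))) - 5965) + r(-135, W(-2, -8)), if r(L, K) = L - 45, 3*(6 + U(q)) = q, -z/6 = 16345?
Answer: -602916676/98115 ≈ -6145.0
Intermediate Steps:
z = -98070 (z = -6*16345 = -98070)
B(D, Q) = 5 + Q (B(D, Q) = Q + 5 = 5 + Q)
U(q) = -6 + q/3
r(L, K) = -45 + L
P(Y, Z) = Y + Z*(-6 + Y/3) (P(Y, Z) = (-6 + Y/3)*Z + Y = Z*(-6 + Y/3) + Y = Y + Z*(-6 + Y/3))
(1/(z + P(-45, B(-3, -5))) - 5965) + r(-135, W(-2, -8)) = (1/(-98070 + (-45 + (5 - 5)*(-18 - 45)/3)) - 5965) + (-45 - 135) = (1/(-98070 + (-45 + (1/3)*0*(-63))) - 5965) - 180 = (1/(-98070 + (-45 + 0)) - 5965) - 180 = (1/(-98070 - 45) - 5965) - 180 = (1/(-98115) - 5965) - 180 = (-1/98115 - 5965) - 180 = -585255976/98115 - 180 = -602916676/98115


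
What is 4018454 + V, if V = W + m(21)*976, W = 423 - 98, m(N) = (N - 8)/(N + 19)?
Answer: 20095481/5 ≈ 4.0191e+6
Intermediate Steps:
m(N) = (-8 + N)/(19 + N)
W = 325
V = 3211/5 (V = 325 + ((-8 + 21)/(19 + 21))*976 = 325 + (13/40)*976 = 325 + 1586/5 = 3211/5 ≈ 642.20)
4018454 + V = 4018454 + 3211/5 = 20095481/5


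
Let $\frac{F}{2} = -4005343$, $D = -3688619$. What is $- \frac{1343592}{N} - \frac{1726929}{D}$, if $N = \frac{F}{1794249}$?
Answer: $\frac{4446155023380778923}{14774184291317} \approx 3.0094 \cdot 10^{5}$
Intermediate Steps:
$F = -8010686$ ($F = 2 \left(-4005343\right) = -8010686$)
$N = - \frac{8010686}{1794249} \approx -4.4646$
$- \frac{1343592}{N} - \frac{1726929}{D} = - \frac{1343592}{- \frac{8010686}{1794249}} - \frac{1726929}{-3688619} = \left(-1343592\right) \left(- \frac{1794249}{8010686}\right) - - \frac{1726929}{3688619} = \frac{1205369301204}{4005343} + \frac{1726929}{3688619} = \frac{4446155023380778923}{14774184291317}$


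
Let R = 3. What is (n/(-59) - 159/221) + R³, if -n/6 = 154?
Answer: 546876/13039 ≈ 41.942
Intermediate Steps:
n = -924 (n = -6*154 = -924)
(n/(-59) - 159/221) + R³ = (-924/(-59) - 159/221) + 3³ = (-924*(-1/59) - 159*1/221) + 27 = (924/59 - 159/221) + 27 = 194823/13039 + 27 = 546876/13039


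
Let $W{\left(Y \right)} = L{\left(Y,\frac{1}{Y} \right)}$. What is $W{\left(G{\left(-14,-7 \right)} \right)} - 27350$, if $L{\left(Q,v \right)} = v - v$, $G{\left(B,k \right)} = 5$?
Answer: $-27350$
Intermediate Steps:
$L{\left(Q,v \right)} = 0$
$W{\left(Y \right)} = 0$
$W{\left(G{\left(-14,-7 \right)} \right)} - 27350 = 0 - 27350 = -27350$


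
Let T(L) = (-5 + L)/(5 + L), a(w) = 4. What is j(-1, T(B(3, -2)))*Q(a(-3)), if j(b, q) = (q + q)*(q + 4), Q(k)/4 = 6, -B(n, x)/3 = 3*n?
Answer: 46080/121 ≈ 380.83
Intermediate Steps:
B(n, x) = -9*n
Q(k) = 24 (Q(k) = 4*6 = 24)
T(L) = (-5 + L)/(5 + L)
j(b, q) = 2*q*(4 + q) (j(b, q) = (2*q)*(4 + q) = 2*q*(4 + q))
j(-1, T(B(3, -2)))*Q(a(-3)) = (2*((-5 - 9*3)/(5 - 9*3))*(4 + (-5 - 9*3)/(5 - 9*3)))*24 = (2*((-5 - 27)/(5 - 27))*(4 + (-5 - 27)/(5 - 27)))*24 = (2*(-32/(-22))*(4 - 32/(-22)))*24 = (2*(-1/22*(-32))*(4 - 1/22*(-32)))*24 = (2*(16/11)*(4 + 16/11))*24 = (2*(16/11)*(60/11))*24 = (1920/121)*24 = 46080/121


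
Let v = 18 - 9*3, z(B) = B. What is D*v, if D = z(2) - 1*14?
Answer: 108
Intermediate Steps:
v = -9 (v = 18 - 27 = -9)
D = -12 (D = 2 - 1*14 = 2 - 14 = -12)
D*v = -12*(-9) = 108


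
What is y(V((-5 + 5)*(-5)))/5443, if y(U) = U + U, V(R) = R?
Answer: 0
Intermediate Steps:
y(U) = 2*U
y(V((-5 + 5)*(-5)))/5443 = (2*((-5 + 5)*(-5)))/5443 = (2*(0*(-5)))*(1/5443) = (2*0)*(1/5443) = 0*(1/5443) = 0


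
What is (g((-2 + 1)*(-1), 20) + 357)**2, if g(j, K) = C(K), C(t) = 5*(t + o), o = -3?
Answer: 195364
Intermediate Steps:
C(t) = -15 + 5*t (C(t) = 5*(t - 3) = 5*(-3 + t) = -15 + 5*t)
g(j, K) = -15 + 5*K
(g((-2 + 1)*(-1), 20) + 357)**2 = ((-15 + 5*20) + 357)**2 = ((-15 + 100) + 357)**2 = (85 + 357)**2 = 442**2 = 195364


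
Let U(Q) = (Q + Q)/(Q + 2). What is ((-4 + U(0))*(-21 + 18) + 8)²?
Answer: 400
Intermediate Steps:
U(Q) = 2*Q/(2 + Q) (U(Q) = (2*Q)/(2 + Q) = 2*Q/(2 + Q))
((-4 + U(0))*(-21 + 18) + 8)² = ((-4 + 2*0/(2 + 0))*(-21 + 18) + 8)² = ((-4 + 2*0/2)*(-3) + 8)² = ((-4 + 2*0*(½))*(-3) + 8)² = ((-4 + 0)*(-3) + 8)² = (-4*(-3) + 8)² = (12 + 8)² = 20² = 400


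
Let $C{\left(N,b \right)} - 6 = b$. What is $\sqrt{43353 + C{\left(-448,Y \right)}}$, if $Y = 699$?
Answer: $\sqrt{44058} \approx 209.9$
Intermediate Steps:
$C{\left(N,b \right)} = 6 + b$
$\sqrt{43353 + C{\left(-448,Y \right)}} = \sqrt{43353 + \left(6 + 699\right)} = \sqrt{43353 + 705} = \sqrt{44058}$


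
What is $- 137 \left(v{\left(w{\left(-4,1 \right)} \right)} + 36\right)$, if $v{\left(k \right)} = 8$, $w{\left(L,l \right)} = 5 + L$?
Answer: $-6028$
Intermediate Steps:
$- 137 \left(v{\left(w{\left(-4,1 \right)} \right)} + 36\right) = - 137 \left(8 + 36\right) = \left(-137\right) 44 = -6028$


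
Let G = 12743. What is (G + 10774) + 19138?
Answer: 42655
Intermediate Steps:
(G + 10774) + 19138 = (12743 + 10774) + 19138 = 23517 + 19138 = 42655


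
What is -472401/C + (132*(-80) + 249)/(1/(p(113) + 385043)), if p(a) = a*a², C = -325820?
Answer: -6141019304286399/325820 ≈ -1.8848e+10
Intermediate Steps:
p(a) = a³
-472401/C + (132*(-80) + 249)/(1/(p(113) + 385043)) = -472401/(-325820) + (132*(-80) + 249)/(1/(113³ + 385043)) = -472401*(-1/325820) + (-10560 + 249)/(1/(1442897 + 385043)) = 472401/325820 - 10311/(1/1827940) = 472401/325820 - 10311/1/1827940 = 472401/325820 - 10311*1827940 = 472401/325820 - 18847889340 = -6141019304286399/325820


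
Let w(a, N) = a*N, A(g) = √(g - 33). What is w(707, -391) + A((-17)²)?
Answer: -276421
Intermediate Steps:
A(g) = √(-33 + g)
w(a, N) = N*a
w(707, -391) + A((-17)²) = -391*707 + √(-33 + (-17)²) = -276437 + √(-33 + 289) = -276437 + √256 = -276437 + 16 = -276421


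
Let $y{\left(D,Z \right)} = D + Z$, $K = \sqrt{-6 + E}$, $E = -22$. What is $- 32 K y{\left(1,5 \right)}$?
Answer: $- 384 i \sqrt{7} \approx - 1016.0 i$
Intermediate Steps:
$K = 2 i \sqrt{7}$ ($K = \sqrt{-6 - 22} = \sqrt{-28} = 2 i \sqrt{7} \approx 5.2915 i$)
$- 32 K y{\left(1,5 \right)} = - 32 \cdot 2 i \sqrt{7} \left(1 + 5\right) = - 64 i \sqrt{7} \cdot 6 = - 384 i \sqrt{7}$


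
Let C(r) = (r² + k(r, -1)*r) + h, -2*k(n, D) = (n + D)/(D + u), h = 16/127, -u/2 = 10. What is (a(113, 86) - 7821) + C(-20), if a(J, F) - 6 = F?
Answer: -929497/127 ≈ -7318.9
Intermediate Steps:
u = -20 (u = -2*10 = -20)
h = 16/127 (h = 16*(1/127) = 16/127 ≈ 0.12598)
a(J, F) = 6 + F
k(n, D) = -(D + n)/(2*(-20 + D)) (k(n, D) = -(n + D)/(2*(D - 20)) = -(D + n)/(2*(-20 + D)))
C(r) = 16/127 + r² + r*(-1/42 + r/42) (C(r) = (r² + ((-1*(-1) - r)/(2*(-20 - 1)))*r) + 16/127 = (r² + ((½)*(1 - r)/(-21))*r) + 16/127 = (r² + ((½)*(-1/21)*(1 - r))*r) + 16/127 = (r² + (-1/42 + r/42)*r) + 16/127 = (r² + r*(-1/42 + r/42)) + 16/127 = 16/127 + r² + r*(-1/42 + r/42))
(a(113, 86) - 7821) + C(-20) = ((6 + 86) - 7821) + (16/127 - 1/42*(-20) + (43/42)*(-20)²) = (92 - 7821) + (16/127 + 10/21 + (43/42)*400) = -7729 + (16/127 + 10/21 + 8600/21) = -7729 + 52086/127 = -929497/127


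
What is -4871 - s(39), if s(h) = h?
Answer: -4910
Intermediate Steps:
-4871 - s(39) = -4871 - 1*39 = -4871 - 39 = -4910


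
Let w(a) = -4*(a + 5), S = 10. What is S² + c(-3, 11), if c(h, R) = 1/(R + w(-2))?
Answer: 99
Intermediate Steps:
w(a) = -20 - 4*a (w(a) = -4*(5 + a) = -20 - 4*a)
c(h, R) = 1/(-12 + R) (c(h, R) = 1/(R + (-20 - 4*(-2))) = 1/(R + (-20 + 8)) = 1/(R - 12) = 1/(-12 + R))
S² + c(-3, 11) = 10² + 1/(-12 + 11) = 100 + 1/(-1) = 100 - 1 = 99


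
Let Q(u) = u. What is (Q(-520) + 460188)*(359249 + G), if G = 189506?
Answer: 252245113340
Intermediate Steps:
(Q(-520) + 460188)*(359249 + G) = (-520 + 460188)*(359249 + 189506) = 459668*548755 = 252245113340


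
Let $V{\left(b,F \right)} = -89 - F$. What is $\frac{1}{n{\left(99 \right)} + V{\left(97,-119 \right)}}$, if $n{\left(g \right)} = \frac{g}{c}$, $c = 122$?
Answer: $\frac{122}{3759} \approx 0.032455$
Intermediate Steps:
$n{\left(g \right)} = \frac{g}{122}$
$\frac{1}{n{\left(99 \right)} + V{\left(97,-119 \right)}} = \frac{1}{\frac{1}{122} \cdot 99 - -30} = \frac{1}{\frac{99}{122} + \left(-89 + 119\right)} = \frac{1}{\frac{99}{122} + 30} = \frac{1}{\frac{3759}{122}} = \frac{122}{3759}$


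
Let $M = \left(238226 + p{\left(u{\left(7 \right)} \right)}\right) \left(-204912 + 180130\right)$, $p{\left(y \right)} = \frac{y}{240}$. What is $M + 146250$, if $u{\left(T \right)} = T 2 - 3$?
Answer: $- \frac{708428594141}{120} \approx -5.9036 \cdot 10^{9}$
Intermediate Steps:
$u{\left(T \right)} = -3 + 2 T$ ($u{\left(T \right)} = 2 T - 3 = -3 + 2 T$)
$p{\left(y \right)} = \frac{y}{240}$ ($p{\left(y \right)} = y \frac{1}{240} = \frac{y}{240}$)
$M = - \frac{708446144141}{120}$ ($M = \left(238226 + \frac{-3 + 2 \cdot 7}{240}\right) \left(-204912 + 180130\right) = \left(238226 + \frac{-3 + 14}{240}\right) \left(-24782\right) = \left(238226 + \frac{1}{240} \cdot 11\right) \left(-24782\right) = \left(238226 + \frac{11}{240}\right) \left(-24782\right) = \frac{57174251}{240} \left(-24782\right) = - \frac{708446144141}{120} \approx -5.9037 \cdot 10^{9}$)
$M + 146250 = - \frac{708446144141}{120} + 146250 = - \frac{708428594141}{120}$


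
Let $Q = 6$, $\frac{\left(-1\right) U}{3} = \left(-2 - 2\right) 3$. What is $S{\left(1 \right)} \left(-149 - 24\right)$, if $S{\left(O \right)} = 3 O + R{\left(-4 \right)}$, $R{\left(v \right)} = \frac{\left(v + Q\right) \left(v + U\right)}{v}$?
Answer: $2249$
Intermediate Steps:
$U = 36$ ($U = - 3 \left(-2 - 2\right) 3 = - 3 \left(\left(-4\right) 3\right) = \left(-3\right) \left(-12\right) = 36$)
$R{\left(v \right)} = \frac{\left(6 + v\right) \left(36 + v\right)}{v}$ ($R{\left(v \right)} = \frac{\left(v + 6\right) \left(v + 36\right)}{v} = \frac{\left(6 + v\right) \left(36 + v\right)}{v}$)
$S{\left(O \right)} = -16 + 3 O$ ($S{\left(O \right)} = 3 O + \left(42 - 4 + \frac{216}{-4}\right) = 3 O + \left(42 - 4 + 216 \left(- \frac{1}{4}\right)\right) = 3 O - 16 = -16 + 3 O$)
$S{\left(1 \right)} \left(-149 - 24\right) = \left(-16 + 3 \cdot 1\right) \left(-149 - 24\right) = \left(-16 + 3\right) \left(-173\right) = \left(-13\right) \left(-173\right) = 2249$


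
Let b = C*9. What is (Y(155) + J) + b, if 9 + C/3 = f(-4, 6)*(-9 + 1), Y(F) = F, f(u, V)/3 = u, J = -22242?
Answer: -19738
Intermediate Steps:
f(u, V) = 3*u
C = 261 (C = -27 + 3*((3*(-4))*(-9 + 1)) = -27 + 3*(-12*(-8)) = -27 + 3*96 = -27 + 288 = 261)
b = 2349 (b = 261*9 = 2349)
(Y(155) + J) + b = (155 - 22242) + 2349 = -22087 + 2349 = -19738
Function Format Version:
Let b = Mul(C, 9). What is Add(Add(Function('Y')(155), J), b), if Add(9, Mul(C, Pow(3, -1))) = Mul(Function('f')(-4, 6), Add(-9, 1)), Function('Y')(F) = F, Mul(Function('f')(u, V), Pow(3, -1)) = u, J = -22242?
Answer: -19738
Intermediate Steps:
Function('f')(u, V) = Mul(3, u)
C = 261 (C = Add(-27, Mul(3, Mul(Mul(3, -4), Add(-9, 1)))) = Add(-27, Mul(3, Mul(-12, -8))) = Add(-27, Mul(3, 96)) = Add(-27, 288) = 261)
b = 2349 (b = Mul(261, 9) = 2349)
Add(Add(Function('Y')(155), J), b) = Add(Add(155, -22242), 2349) = Add(-22087, 2349) = -19738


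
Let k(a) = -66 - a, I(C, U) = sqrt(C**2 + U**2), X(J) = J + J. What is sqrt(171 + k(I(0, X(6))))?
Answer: sqrt(93) ≈ 9.6436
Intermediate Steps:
X(J) = 2*J
sqrt(171 + k(I(0, X(6)))) = sqrt(171 + (-66 - sqrt(0**2 + (2*6)**2))) = sqrt(171 + (-66 - sqrt(0 + 12**2))) = sqrt(171 + (-66 - sqrt(0 + 144))) = sqrt(171 + (-66 - sqrt(144))) = sqrt(171 + (-66 - 1*12)) = sqrt(171 + (-66 - 12)) = sqrt(171 - 78) = sqrt(93)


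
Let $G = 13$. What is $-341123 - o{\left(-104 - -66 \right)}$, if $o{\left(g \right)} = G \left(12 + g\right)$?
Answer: $-340785$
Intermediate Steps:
$o{\left(g \right)} = 156 + 13 g$ ($o{\left(g \right)} = 13 \left(12 + g\right) = 156 + 13 g$)
$-341123 - o{\left(-104 - -66 \right)} = -341123 - \left(156 + 13 \left(-104 - -66\right)\right) = -341123 - \left(156 + 13 \left(-104 + 66\right)\right) = -341123 - \left(156 + 13 \left(-38\right)\right) = -341123 - \left(156 - 494\right) = -341123 - -338 = -341123 + 338 = -340785$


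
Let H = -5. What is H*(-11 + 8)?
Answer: 15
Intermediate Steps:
H*(-11 + 8) = -5*(-11 + 8) = -5*(-3) = 15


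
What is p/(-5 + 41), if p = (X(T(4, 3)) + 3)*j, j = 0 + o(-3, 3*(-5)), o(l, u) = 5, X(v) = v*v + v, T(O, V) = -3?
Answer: 5/4 ≈ 1.2500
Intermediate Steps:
X(v) = v + v² (X(v) = v² + v = v + v²)
j = 5 (j = 0 + 5 = 5)
p = 45 (p = (-3*(1 - 3) + 3)*5 = (-3*(-2) + 3)*5 = (6 + 3)*5 = 9*5 = 45)
p/(-5 + 41) = 45/(-5 + 41) = 45/36 = (1/36)*45 = 5/4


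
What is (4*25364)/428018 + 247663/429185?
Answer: 74773807647/91849452665 ≈ 0.81409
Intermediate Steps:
(4*25364)/428018 + 247663/429185 = 101456*(1/428018) + 247663*(1/429185) = 50728/214009 + 247663/429185 = 74773807647/91849452665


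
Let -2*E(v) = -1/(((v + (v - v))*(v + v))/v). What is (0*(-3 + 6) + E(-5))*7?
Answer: -7/20 ≈ -0.35000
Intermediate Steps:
E(v) = 1/(4*v) (E(v) = -(-1)/(2*(((v + (v - v))*(v + v))/v)) = -(-1)/(2*(((v + 0)*(2*v))/v)) = -(-1)/(2*((v*(2*v))/v)) = -(-1)/(2*((2*v²)/v)) = -(-1)/(2*(2*v)) = -(-1)*1/(2*v)/2 = -(-1)/(4*v) = 1/(4*v))
(0*(-3 + 6) + E(-5))*7 = (0*(-3 + 6) + (¼)/(-5))*7 = (0*3 + (¼)*(-⅕))*7 = (0 - 1/20)*7 = -1/20*7 = -7/20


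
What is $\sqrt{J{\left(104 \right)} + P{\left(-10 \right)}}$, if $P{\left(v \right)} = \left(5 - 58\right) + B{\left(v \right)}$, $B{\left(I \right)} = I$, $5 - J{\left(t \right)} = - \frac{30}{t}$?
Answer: $\frac{i \sqrt{39013}}{26} \approx 7.5968 i$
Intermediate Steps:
$J{\left(t \right)} = 5 + \frac{30}{t}$ ($J{\left(t \right)} = 5 - - \frac{30}{t} = 5 + \frac{30}{t}$)
$P{\left(v \right)} = -53 + v$ ($P{\left(v \right)} = \left(5 - 58\right) + v = -53 + v$)
$\sqrt{J{\left(104 \right)} + P{\left(-10 \right)}} = \sqrt{\left(5 + \frac{30}{104}\right) - 63} = \sqrt{\left(5 + 30 \cdot \frac{1}{104}\right) - 63} = \sqrt{\left(5 + \frac{15}{52}\right) - 63} = \sqrt{\frac{275}{52} - 63} = \sqrt{- \frac{3001}{52}} = \frac{i \sqrt{39013}}{26}$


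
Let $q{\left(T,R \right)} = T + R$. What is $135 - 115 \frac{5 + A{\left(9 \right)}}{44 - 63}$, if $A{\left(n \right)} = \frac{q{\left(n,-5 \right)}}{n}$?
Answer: $\frac{28720}{171} \approx 167.95$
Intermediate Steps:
$q{\left(T,R \right)} = R + T$
$A{\left(n \right)} = \frac{-5 + n}{n}$
$135 - 115 \frac{5 + A{\left(9 \right)}}{44 - 63} = 135 - 115 \frac{5 + \frac{-5 + 9}{9}}{44 - 63} = 135 - 115 \frac{5 + \frac{1}{9} \cdot 4}{-19} = 135 - 115 \left(5 + \frac{4}{9}\right) \left(- \frac{1}{19}\right) = 135 - 115 \cdot \frac{49}{9} \left(- \frac{1}{19}\right) = 135 - - \frac{5635}{171} = 135 + \frac{5635}{171} = \frac{28720}{171}$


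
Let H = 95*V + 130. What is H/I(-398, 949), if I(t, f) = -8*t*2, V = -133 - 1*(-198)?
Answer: 6305/6368 ≈ 0.99011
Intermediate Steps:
V = 65 (V = -133 + 198 = 65)
I(t, f) = -16*t
H = 6305 (H = 95*65 + 130 = 6175 + 130 = 6305)
H/I(-398, 949) = 6305/((-16*(-398))) = 6305/6368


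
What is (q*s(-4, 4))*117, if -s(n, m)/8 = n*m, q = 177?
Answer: 2650752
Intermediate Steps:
s(n, m) = -8*m*n (s(n, m) = -8*n*m = -8*m*n)
(q*s(-4, 4))*117 = (177*(-8*4*(-4)))*117 = (177*128)*117 = 22656*117 = 2650752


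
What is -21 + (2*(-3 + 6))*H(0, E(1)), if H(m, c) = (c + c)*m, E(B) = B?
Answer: -21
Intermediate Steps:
H(m, c) = 2*c*m (H(m, c) = (2*c)*m = 2*c*m)
-21 + (2*(-3 + 6))*H(0, E(1)) = -21 + (2*(-3 + 6))*(2*1*0) = -21 + (2*3)*0 = -21 + 6*0 = -21 + 0 = -21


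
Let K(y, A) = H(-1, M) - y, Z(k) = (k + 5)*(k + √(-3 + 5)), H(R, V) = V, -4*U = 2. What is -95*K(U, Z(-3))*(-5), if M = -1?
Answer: -475/2 ≈ -237.50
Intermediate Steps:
U = -½ (U = -¼*2 = -½ ≈ -0.50000)
Z(k) = (5 + k)*(k + √2)
K(y, A) = -1 - y
-95*K(U, Z(-3))*(-5) = -95*(-1 - 1*(-½))*(-5) = -95*(-1 + ½)*(-5) = -95*(-½)*(-5) = (95/2)*(-5) = -475/2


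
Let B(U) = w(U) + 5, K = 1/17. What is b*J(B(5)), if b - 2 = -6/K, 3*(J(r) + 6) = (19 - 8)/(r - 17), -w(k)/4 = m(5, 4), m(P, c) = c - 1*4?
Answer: 5675/9 ≈ 630.56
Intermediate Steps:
m(P, c) = -4 + c (m(P, c) = c - 4 = -4 + c)
K = 1/17 ≈ 0.058824
w(k) = 0 (w(k) = -4*(-4 + 4) = -4*0 = 0)
B(U) = 5 (B(U) = 0 + 5 = 5)
J(r) = -6 + 11/(3*(-17 + r)) (J(r) = -6 + ((19 - 8)/(r - 17))/3 = -6 + (11/(-17 + r))/3 = -6 + 11/(3*(-17 + r)))
b = -100 (b = 2 - 6/1/17 = 2 - 6*17 = 2 - 102 = -100)
b*J(B(5)) = -100*(317 - 18*5)/(3*(-17 + 5)) = -100*(317 - 90)/(3*(-12)) = -100*(-1)*227/(3*12) = -100*(-227/36) = 5675/9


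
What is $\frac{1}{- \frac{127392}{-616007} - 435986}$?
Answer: $- \frac{616007}{268570300510} \approx -2.2937 \cdot 10^{-6}$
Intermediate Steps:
$\frac{1}{- \frac{127392}{-616007} - 435986} = \frac{1}{\left(-127392\right) \left(- \frac{1}{616007}\right) - 435986} = \frac{1}{\frac{127392}{616007} - 435986} = \frac{1}{- \frac{268570300510}{616007}} = - \frac{616007}{268570300510}$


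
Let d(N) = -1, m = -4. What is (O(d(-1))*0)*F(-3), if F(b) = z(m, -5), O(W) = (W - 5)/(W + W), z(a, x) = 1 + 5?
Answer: 0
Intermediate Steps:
z(a, x) = 6
O(W) = (-5 + W)/(2*W) (O(W) = (-5 + W)/((2*W)) = (-5 + W)*(1/(2*W)) = (-5 + W)/(2*W))
F(b) = 6
(O(d(-1))*0)*F(-3) = (((½)*(-5 - 1)/(-1))*0)*6 = (((½)*(-1)*(-6))*0)*6 = (3*0)*6 = 0*6 = 0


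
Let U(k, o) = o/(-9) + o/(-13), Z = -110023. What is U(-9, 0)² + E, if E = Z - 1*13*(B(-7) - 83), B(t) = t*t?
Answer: -109581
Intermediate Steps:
U(k, o) = -22*o/117 (U(k, o) = o*(-⅑) + o*(-1/13) = -o/9 - o/13 = -22*o/117)
B(t) = t²
E = -109581 (E = -110023 - 1*13*((-7)² - 83) = -110023 - 13*(49 - 83) = -110023 - 13*(-34) = -110023 - 1*(-442) = -110023 + 442 = -109581)
U(-9, 0)² + E = (-22/117*0)² - 109581 = 0² - 109581 = 0 - 109581 = -109581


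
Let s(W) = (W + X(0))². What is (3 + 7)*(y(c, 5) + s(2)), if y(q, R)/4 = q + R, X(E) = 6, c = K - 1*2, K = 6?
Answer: 1000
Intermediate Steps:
c = 4 (c = 6 - 1*2 = 6 - 2 = 4)
y(q, R) = 4*R + 4*q (y(q, R) = 4*(q + R) = 4*(R + q) = 4*R + 4*q)
s(W) = (6 + W)² (s(W) = (W + 6)² = (6 + W)²)
(3 + 7)*(y(c, 5) + s(2)) = (3 + 7)*((4*5 + 4*4) + (6 + 2)²) = 10*((20 + 16) + 8²) = 10*(36 + 64) = 10*100 = 1000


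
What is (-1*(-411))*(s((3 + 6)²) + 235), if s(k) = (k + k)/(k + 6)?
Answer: 2823159/29 ≈ 97350.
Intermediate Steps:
s(k) = 2*k/(6 + k) (s(k) = (2*k)/(6 + k) = 2*k/(6 + k))
(-1*(-411))*(s((3 + 6)²) + 235) = (-1*(-411))*(2*(3 + 6)²/(6 + (3 + 6)²) + 235) = 411*(2*9²/(6 + 9²) + 235) = 411*(2*81/(6 + 81) + 235) = 411*(2*81/87 + 235) = 411*(2*81*(1/87) + 235) = 411*(54/29 + 235) = 411*(6869/29) = 2823159/29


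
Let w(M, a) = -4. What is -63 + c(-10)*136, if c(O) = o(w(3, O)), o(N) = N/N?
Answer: 73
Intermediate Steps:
o(N) = 1
c(O) = 1
-63 + c(-10)*136 = -63 + 1*136 = -63 + 136 = 73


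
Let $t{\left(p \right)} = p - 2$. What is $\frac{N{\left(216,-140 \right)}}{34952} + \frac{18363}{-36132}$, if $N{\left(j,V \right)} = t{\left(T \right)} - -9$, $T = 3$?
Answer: $- \frac{13363797}{26310118} \approx -0.50793$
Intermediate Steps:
$t{\left(p \right)} = -2 + p$
$N{\left(j,V \right)} = 10$ ($N{\left(j,V \right)} = \left(-2 + 3\right) - -9 = 1 + 9 = 10$)
$\frac{N{\left(216,-140 \right)}}{34952} + \frac{18363}{-36132} = \frac{10}{34952} + \frac{18363}{-36132} = 10 \cdot \frac{1}{34952} + 18363 \left(- \frac{1}{36132}\right) = \frac{5}{17476} - \frac{6121}{12044} = - \frac{13363797}{26310118}$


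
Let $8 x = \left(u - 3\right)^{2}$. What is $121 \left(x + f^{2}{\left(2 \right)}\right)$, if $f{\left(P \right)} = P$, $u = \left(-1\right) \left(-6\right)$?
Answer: $\frac{4961}{8} \approx 620.13$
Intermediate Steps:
$u = 6$
$x = \frac{9}{8}$ ($x = \frac{\left(6 - 3\right)^{2}}{8} = \frac{3^{2}}{8} = \frac{1}{8} \cdot 9 = \frac{9}{8} \approx 1.125$)
$121 \left(x + f^{2}{\left(2 \right)}\right) = 121 \left(\frac{9}{8} + 2^{2}\right) = 121 \left(\frac{9}{8} + 4\right) = 121 \cdot \frac{41}{8} = \frac{4961}{8}$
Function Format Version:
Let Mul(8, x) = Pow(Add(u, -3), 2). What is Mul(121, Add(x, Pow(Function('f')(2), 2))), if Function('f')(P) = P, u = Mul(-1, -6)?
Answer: Rational(4961, 8) ≈ 620.13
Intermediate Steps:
u = 6
x = Rational(9, 8) (x = Mul(Rational(1, 8), Pow(Add(6, -3), 2)) = Mul(Rational(1, 8), Pow(3, 2)) = Mul(Rational(1, 8), 9) = Rational(9, 8) ≈ 1.1250)
Mul(121, Add(x, Pow(Function('f')(2), 2))) = Mul(121, Add(Rational(9, 8), Pow(2, 2))) = Mul(121, Add(Rational(9, 8), 4)) = Mul(121, Rational(41, 8)) = Rational(4961, 8)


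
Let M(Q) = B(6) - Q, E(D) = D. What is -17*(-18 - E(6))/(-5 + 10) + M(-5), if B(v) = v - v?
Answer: 433/5 ≈ 86.600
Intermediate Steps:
B(v) = 0
M(Q) = -Q (M(Q) = 0 - Q = -Q)
-17*(-18 - E(6))/(-5 + 10) + M(-5) = -17*(-18 - 1*6)/(-5 + 10) - 1*(-5) = -17*(-18 - 6)/5 + 5 = -(-408)/5 + 5 = -17*(-24/5) + 5 = 408/5 + 5 = 433/5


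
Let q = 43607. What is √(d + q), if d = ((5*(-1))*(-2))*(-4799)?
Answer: 3*I*√487 ≈ 66.204*I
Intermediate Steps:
d = -47990 (d = -5*(-2)*(-4799) = 10*(-4799) = -47990)
√(d + q) = √(-47990 + 43607) = √(-4383) = 3*I*√487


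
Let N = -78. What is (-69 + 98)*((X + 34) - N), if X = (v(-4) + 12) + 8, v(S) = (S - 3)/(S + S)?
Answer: 30827/8 ≈ 3853.4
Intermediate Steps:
v(S) = (-3 + S)/(2*S) (v(S) = (-3 + S)/((2*S)) = (-3 + S)*(1/(2*S)) = (-3 + S)/(2*S))
X = 167/8 (X = ((1/2)*(-3 - 4)/(-4) + 12) + 8 = ((1/2)*(-1/4)*(-7) + 12) + 8 = (7/8 + 12) + 8 = 103/8 + 8 = 167/8 ≈ 20.875)
(-69 + 98)*((X + 34) - N) = (-69 + 98)*((167/8 + 34) - 1*(-78)) = 29*(439/8 + 78) = 29*(1063/8) = 30827/8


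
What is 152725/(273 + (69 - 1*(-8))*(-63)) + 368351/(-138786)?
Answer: -635622298/17648953 ≈ -36.015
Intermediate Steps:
152725/(273 + (69 - 1*(-8))*(-63)) + 368351/(-138786) = 152725/(273 + (69 + 8)*(-63)) + 368351*(-1/138786) = 152725/(273 + 77*(-63)) - 368351/138786 = 152725/(273 - 4851) - 368351/138786 = 152725/(-4578) - 368351/138786 = 152725*(-1/4578) - 368351/138786 = -152725/4578 - 368351/138786 = -635622298/17648953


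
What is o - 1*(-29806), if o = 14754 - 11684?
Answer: 32876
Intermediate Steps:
o = 3070
o - 1*(-29806) = 3070 - 1*(-29806) = 3070 + 29806 = 32876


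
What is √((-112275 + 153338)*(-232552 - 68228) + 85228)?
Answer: 2*I*√3087710978 ≈ 1.1113e+5*I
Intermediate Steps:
√((-112275 + 153338)*(-232552 - 68228) + 85228) = √(41063*(-300780) + 85228) = √(-12350929140 + 85228) = √(-12350843912) = 2*I*√3087710978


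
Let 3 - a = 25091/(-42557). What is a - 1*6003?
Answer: -255316909/42557 ≈ -5999.4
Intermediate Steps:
a = 152762/42557 (a = 3 - 25091/(-42557) = 3 - 25091*(-1)/42557 = 3 - 1*(-25091/42557) = 3 + 25091/42557 = 152762/42557 ≈ 3.5896)
a - 1*6003 = 152762/42557 - 1*6003 = 152762/42557 - 6003 = -255316909/42557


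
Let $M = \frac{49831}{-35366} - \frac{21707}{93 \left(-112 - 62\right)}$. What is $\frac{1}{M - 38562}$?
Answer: $- \frac{143073153}{5517196594856} \approx -2.5932 \cdot 10^{-5}$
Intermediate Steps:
$M = - \frac{9668870}{143073153}$ ($M = 49831 \left(- \frac{1}{35366}\right) - \frac{21707}{93 \left(-174\right)} = - \frac{49831}{35366} - \frac{21707}{-16182} = - \frac{49831}{35366} - - \frac{21707}{16182} = - \frac{49831}{35366} + \frac{21707}{16182} = - \frac{9668870}{143073153} \approx -0.06758$)
$\frac{1}{M - 38562} = \frac{1}{- \frac{9668870}{143073153} - 38562} = \frac{1}{- \frac{5517196594856}{143073153}} = - \frac{143073153}{5517196594856}$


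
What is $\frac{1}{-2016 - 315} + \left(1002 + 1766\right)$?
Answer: $\frac{6452207}{2331} \approx 2768.0$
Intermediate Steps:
$\frac{1}{-2016 - 315} + \left(1002 + 1766\right) = \frac{1}{-2331} + 2768 = - \frac{1}{2331} + 2768 = \frac{6452207}{2331}$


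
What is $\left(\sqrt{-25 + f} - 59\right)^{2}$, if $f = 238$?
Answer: $\left(59 - \sqrt{213}\right)^{2} \approx 1971.8$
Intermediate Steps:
$\left(\sqrt{-25 + f} - 59\right)^{2} = \left(\sqrt{-25 + 238} - 59\right)^{2} = \left(\sqrt{213} - 59\right)^{2} = \left(-59 + \sqrt{213}\right)^{2}$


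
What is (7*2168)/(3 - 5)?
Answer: -7588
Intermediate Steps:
(7*2168)/(3 - 5) = 15176/(-2) = 15176*(-1/2) = -7588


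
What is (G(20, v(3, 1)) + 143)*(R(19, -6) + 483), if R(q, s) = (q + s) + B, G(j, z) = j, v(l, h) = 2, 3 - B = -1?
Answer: 81500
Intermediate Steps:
B = 4 (B = 3 - 1*(-1) = 3 + 1 = 4)
R(q, s) = 4 + q + s (R(q, s) = (q + s) + 4 = 4 + q + s)
(G(20, v(3, 1)) + 143)*(R(19, -6) + 483) = (20 + 143)*((4 + 19 - 6) + 483) = 163*(17 + 483) = 163*500 = 81500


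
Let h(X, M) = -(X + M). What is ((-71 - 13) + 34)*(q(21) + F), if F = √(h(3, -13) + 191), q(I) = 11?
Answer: -550 - 50*√201 ≈ -1258.9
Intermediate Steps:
h(X, M) = -M - X (h(X, M) = -(M + X) = -M - X)
F = √201 (F = √((-1*(-13) - 1*3) + 191) = √((13 - 3) + 191) = √(10 + 191) = √201 ≈ 14.177)
((-71 - 13) + 34)*(q(21) + F) = ((-71 - 13) + 34)*(11 + √201) = (-84 + 34)*(11 + √201) = -50*(11 + √201) = -550 - 50*√201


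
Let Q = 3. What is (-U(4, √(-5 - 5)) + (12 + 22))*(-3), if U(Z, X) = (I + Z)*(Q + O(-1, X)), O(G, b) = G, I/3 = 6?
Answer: 30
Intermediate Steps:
I = 18 (I = 3*6 = 18)
U(Z, X) = 36 + 2*Z (U(Z, X) = (18 + Z)*(3 - 1) = (18 + Z)*2 = 36 + 2*Z)
(-U(4, √(-5 - 5)) + (12 + 22))*(-3) = (-(36 + 2*4) + (12 + 22))*(-3) = (-(36 + 8) + 34)*(-3) = (-1*44 + 34)*(-3) = (-44 + 34)*(-3) = -10*(-3) = 30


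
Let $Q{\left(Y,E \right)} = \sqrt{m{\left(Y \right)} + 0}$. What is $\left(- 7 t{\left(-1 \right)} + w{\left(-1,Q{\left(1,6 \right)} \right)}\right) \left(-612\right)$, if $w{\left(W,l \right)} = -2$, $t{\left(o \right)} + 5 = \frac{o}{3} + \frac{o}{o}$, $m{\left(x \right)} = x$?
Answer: $-17340$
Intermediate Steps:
$t{\left(o \right)} = -4 + \frac{o}{3}$ ($t{\left(o \right)} = -5 + \left(\frac{o}{3} + \frac{o}{o}\right) = -5 + \left(o \frac{1}{3} + 1\right) = -5 + \left(\frac{o}{3} + 1\right) = -5 + \left(1 + \frac{o}{3}\right) = -4 + \frac{o}{3}$)
$Q{\left(Y,E \right)} = \sqrt{Y}$ ($Q{\left(Y,E \right)} = \sqrt{Y + 0} = \sqrt{Y}$)
$\left(- 7 t{\left(-1 \right)} + w{\left(-1,Q{\left(1,6 \right)} \right)}\right) \left(-612\right) = \left(- 7 \left(-4 + \frac{1}{3} \left(-1\right)\right) - 2\right) \left(-612\right) = \left(- 7 \left(-4 - \frac{1}{3}\right) - 2\right) \left(-612\right) = \left(\left(-7\right) \left(- \frac{13}{3}\right) - 2\right) \left(-612\right) = \left(\frac{91}{3} - 2\right) \left(-612\right) = \frac{85}{3} \left(-612\right) = -17340$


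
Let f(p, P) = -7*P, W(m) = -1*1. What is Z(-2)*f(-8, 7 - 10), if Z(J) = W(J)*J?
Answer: 42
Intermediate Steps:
W(m) = -1
Z(J) = -J
Z(-2)*f(-8, 7 - 10) = (-1*(-2))*(-7*(7 - 10)) = 2*(-7*(-3)) = 2*21 = 42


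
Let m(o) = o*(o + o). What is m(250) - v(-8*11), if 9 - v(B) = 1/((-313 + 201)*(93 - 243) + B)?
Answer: 2088849593/16712 ≈ 1.2499e+5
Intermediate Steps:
m(o) = 2*o² (m(o) = o*(2*o) = 2*o²)
v(B) = 9 - 1/(16800 + B) (v(B) = 9 - 1/((-313 + 201)*(93 - 243) + B) = 9 - 1/(-112*(-150) + B) = 9 - 1/(16800 + B))
m(250) - v(-8*11) = 2*250² - (151199 + 9*(-8*11))/(16800 - 8*11) = 2*62500 - (151199 + 9*(-88))/(16800 - 88) = 125000 - (151199 - 792)/16712 = 125000 - 150407/16712 = 2088849593/16712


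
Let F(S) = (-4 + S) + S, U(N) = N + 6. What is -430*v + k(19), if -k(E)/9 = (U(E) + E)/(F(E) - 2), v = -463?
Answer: 1592621/8 ≈ 1.9908e+5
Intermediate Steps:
U(N) = 6 + N
F(S) = -4 + 2*S
k(E) = -9*(6 + 2*E)/(-6 + 2*E) (k(E) = -9*((6 + E) + E)/((-4 + 2*E) - 2) = -9*(6 + 2*E)/(-6 + 2*E))
-430*v + k(19) = -430*(-463) + 9*(-3 - 1*19)/(-3 + 19) = 199090 + 9*(-3 - 19)/16 = 199090 + 9*(1/16)*(-22) = 199090 - 99/8 = 1592621/8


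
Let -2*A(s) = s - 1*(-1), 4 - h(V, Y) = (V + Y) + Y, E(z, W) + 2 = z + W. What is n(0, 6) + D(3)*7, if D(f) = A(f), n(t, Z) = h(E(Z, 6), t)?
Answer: -20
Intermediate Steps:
E(z, W) = -2 + W + z (E(z, W) = -2 + (z + W) = -2 + (W + z) = -2 + W + z)
h(V, Y) = 4 - V - 2*Y (h(V, Y) = 4 - ((V + Y) + Y) = 4 - (V + 2*Y) = 4 + (-V - 2*Y) = 4 - V - 2*Y)
n(t, Z) = -Z - 2*t (n(t, Z) = 4 - (-2 + 6 + Z) - 2*t = 4 - (4 + Z) - 2*t = 4 + (-4 - Z) - 2*t = -Z - 2*t)
A(s) = -½ - s/2 (A(s) = -(s - 1*(-1))/2 = -(s + 1)/2 = -(1 + s)/2 = -½ - s/2)
D(f) = -½ - f/2
n(0, 6) + D(3)*7 = (-1*6 - 2*0) + (-½ - ½*3)*7 = (-6 + 0) + (-½ - 3/2)*7 = -6 - 2*7 = -6 - 14 = -20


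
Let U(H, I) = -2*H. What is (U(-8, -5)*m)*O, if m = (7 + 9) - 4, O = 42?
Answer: 8064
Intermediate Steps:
m = 12 (m = 16 - 4 = 12)
(U(-8, -5)*m)*O = (-2*(-8)*12)*42 = (16*12)*42 = 192*42 = 8064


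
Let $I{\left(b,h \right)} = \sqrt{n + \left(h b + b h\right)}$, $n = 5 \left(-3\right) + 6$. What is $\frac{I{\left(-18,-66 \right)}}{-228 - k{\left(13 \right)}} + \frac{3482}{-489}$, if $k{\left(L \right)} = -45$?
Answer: $- \frac{3482}{489} - \frac{\sqrt{263}}{61} \approx -7.3865$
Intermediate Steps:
$n = -9$ ($n = -15 + 6 = -9$)
$I{\left(b,h \right)} = \sqrt{-9 + 2 b h}$ ($I{\left(b,h \right)} = \sqrt{-9 + \left(h b + b h\right)} = \sqrt{-9 + \left(b h + b h\right)} = \sqrt{-9 + 2 b h}$)
$\frac{I{\left(-18,-66 \right)}}{-228 - k{\left(13 \right)}} + \frac{3482}{-489} = \frac{\sqrt{-9 + 2 \left(-18\right) \left(-66\right)}}{-228 - -45} + \frac{3482}{-489} = \frac{\sqrt{-9 + 2376}}{-228 + 45} + 3482 \left(- \frac{1}{489}\right) = \frac{\sqrt{2367}}{-183} - \frac{3482}{489} = 3 \sqrt{263} \left(- \frac{1}{183}\right) - \frac{3482}{489} = - \frac{\sqrt{263}}{61} - \frac{3482}{489} = - \frac{3482}{489} - \frac{\sqrt{263}}{61}$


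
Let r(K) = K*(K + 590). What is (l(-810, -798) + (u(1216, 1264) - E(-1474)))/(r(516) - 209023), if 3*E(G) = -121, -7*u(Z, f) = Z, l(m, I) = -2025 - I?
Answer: -28568/7595133 ≈ -0.0037614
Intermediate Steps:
u(Z, f) = -Z/7
E(G) = -121/3 (E(G) = (1/3)*(-121) = -121/3)
r(K) = K*(590 + K)
(l(-810, -798) + (u(1216, 1264) - E(-1474)))/(r(516) - 209023) = ((-2025 - 1*(-798)) + (-1/7*1216 - 1*(-121/3)))/(516*(590 + 516) - 209023) = ((-2025 + 798) + (-1216/7 + 121/3))/(516*1106 - 209023) = (-1227 - 2801/21)/(570696 - 209023) = -28568/21/361673 = -28568/21*1/361673 = -28568/7595133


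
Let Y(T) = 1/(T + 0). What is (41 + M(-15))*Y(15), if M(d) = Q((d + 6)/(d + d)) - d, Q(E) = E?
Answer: 563/150 ≈ 3.7533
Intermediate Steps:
Y(T) = 1/T
M(d) = -d + (6 + d)/(2*d) (M(d) = (d + 6)/(d + d) - d = (6 + d)/((2*d)) - d = (6 + d)*(1/(2*d)) - d = (6 + d)/(2*d) - d = -d + (6 + d)/(2*d))
(41 + M(-15))*Y(15) = (41 + (1/2 - 1*(-15) + 3/(-15)))/15 = (41 + (1/2 + 15 + 3*(-1/15)))*(1/15) = (41 + (1/2 + 15 - 1/5))*(1/15) = (41 + 153/10)*(1/15) = (563/10)*(1/15) = 563/150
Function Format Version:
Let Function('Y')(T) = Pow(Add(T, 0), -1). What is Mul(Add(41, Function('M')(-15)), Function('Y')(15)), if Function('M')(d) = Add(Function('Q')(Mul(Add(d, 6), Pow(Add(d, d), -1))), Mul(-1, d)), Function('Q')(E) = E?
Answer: Rational(563, 150) ≈ 3.7533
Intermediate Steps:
Function('Y')(T) = Pow(T, -1)
Function('M')(d) = Add(Mul(-1, d), Mul(Rational(1, 2), Pow(d, -1), Add(6, d))) (Function('M')(d) = Add(Mul(Add(d, 6), Pow(Add(d, d), -1)), Mul(-1, d)) = Add(Mul(Add(6, d), Pow(Mul(2, d), -1)), Mul(-1, d)) = Add(Mul(Add(6, d), Mul(Rational(1, 2), Pow(d, -1))), Mul(-1, d)) = Add(Mul(Rational(1, 2), Pow(d, -1), Add(6, d)), Mul(-1, d)) = Add(Mul(-1, d), Mul(Rational(1, 2), Pow(d, -1), Add(6, d))))
Mul(Add(41, Function('M')(-15)), Function('Y')(15)) = Mul(Add(41, Add(Rational(1, 2), Mul(-1, -15), Mul(3, Pow(-15, -1)))), Pow(15, -1)) = Mul(Add(41, Add(Rational(1, 2), 15, Mul(3, Rational(-1, 15)))), Rational(1, 15)) = Mul(Add(41, Add(Rational(1, 2), 15, Rational(-1, 5))), Rational(1, 15)) = Mul(Add(41, Rational(153, 10)), Rational(1, 15)) = Mul(Rational(563, 10), Rational(1, 15)) = Rational(563, 150)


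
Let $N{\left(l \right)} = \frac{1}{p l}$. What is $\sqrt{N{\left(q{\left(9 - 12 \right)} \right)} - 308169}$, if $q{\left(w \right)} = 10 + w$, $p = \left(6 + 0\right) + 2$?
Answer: $\frac{i \sqrt{241604482}}{28} \approx 555.13 i$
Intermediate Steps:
$p = 8$ ($p = 6 + 2 = 8$)
$N{\left(l \right)} = \frac{1}{8 l}$
$\sqrt{N{\left(q{\left(9 - 12 \right)} \right)} - 308169} = \sqrt{\frac{1}{8 \left(10 + \left(9 - 12\right)\right)} - 308169} = \sqrt{\frac{1}{8 \left(10 - 3\right)} - 308169} = \sqrt{\frac{1}{8 \cdot 7} - 308169} = \sqrt{\frac{1}{8} \cdot \frac{1}{7} - 308169} = \sqrt{\frac{1}{56} - 308169} = \sqrt{- \frac{17257463}{56}} = \frac{i \sqrt{241604482}}{28}$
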